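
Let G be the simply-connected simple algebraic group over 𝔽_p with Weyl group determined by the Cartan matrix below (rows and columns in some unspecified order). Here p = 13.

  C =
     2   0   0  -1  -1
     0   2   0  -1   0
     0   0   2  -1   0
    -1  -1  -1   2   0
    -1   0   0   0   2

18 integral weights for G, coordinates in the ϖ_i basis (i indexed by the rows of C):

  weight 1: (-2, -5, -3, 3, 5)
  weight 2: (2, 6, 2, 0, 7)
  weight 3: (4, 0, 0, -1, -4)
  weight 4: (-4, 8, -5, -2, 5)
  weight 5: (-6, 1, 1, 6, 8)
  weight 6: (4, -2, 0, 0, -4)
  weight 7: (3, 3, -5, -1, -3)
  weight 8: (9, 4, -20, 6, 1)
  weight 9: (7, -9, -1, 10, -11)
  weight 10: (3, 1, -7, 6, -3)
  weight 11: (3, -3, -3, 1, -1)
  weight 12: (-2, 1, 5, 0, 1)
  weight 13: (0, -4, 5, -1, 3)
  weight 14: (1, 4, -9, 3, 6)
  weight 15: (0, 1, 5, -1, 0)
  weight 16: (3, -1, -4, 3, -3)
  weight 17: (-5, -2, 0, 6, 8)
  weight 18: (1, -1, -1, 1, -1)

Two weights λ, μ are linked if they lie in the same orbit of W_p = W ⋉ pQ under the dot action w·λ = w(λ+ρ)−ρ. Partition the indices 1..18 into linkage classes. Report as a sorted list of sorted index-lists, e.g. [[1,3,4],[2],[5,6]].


Type D_5, rank 5, |W|=1920; reorder rows/cols to standard.

W_13-reps of the 18 weights in Ā_13 (same 5-coord order as C):

    λ_1+ρ ↦ (2, 1, 1, 0, 3)
    λ_2+ρ ↦ (1, 2, 6, 0, 1)
    λ_3+ρ ↦ (2, 1, 1, 0, 3)
    λ_4+ρ ↦ (2, 0, 3, 1, 2)
    λ_5+ρ ↦ (2, 0, 0, 2, 0)
    λ_6+ρ ↦ (2, 1, 1, 0, 3)
    λ_7+ρ ↦ (2, 0, 0, 2, 0)
    λ_8+ρ ↦ (2, 1, 1, 0, 3)
    λ_9+ρ ↦ (1, 2, 6, 0, 1)
    λ_10+ρ ↦ (1, 2, 6, 0, 1)
    λ_11+ρ ↦ (2, 0, 0, 2, 0)
    λ_12+ρ ↦ (1, 2, 6, 0, 1)
    λ_13+ρ ↦ (2, 0, 3, 1, 2)
    λ_14+ρ ↦ (2, 0, 3, 1, 2)
    λ_15+ρ ↦ (1, 2, 6, 0, 1)
    λ_16+ρ ↦ (2, 0, 3, 1, 2)
    λ_17+ρ ↦ (2, 1, 1, 0, 3)
    λ_18+ρ ↦ (2, 0, 0, 2, 0)

4 distinct reps among the 18 weights ⇒ 4 W_13-linkage classes:

[[1, 3, 6, 8, 17], [2, 9, 10, 12, 15], [4, 13, 14, 16], [5, 7, 11, 18]]


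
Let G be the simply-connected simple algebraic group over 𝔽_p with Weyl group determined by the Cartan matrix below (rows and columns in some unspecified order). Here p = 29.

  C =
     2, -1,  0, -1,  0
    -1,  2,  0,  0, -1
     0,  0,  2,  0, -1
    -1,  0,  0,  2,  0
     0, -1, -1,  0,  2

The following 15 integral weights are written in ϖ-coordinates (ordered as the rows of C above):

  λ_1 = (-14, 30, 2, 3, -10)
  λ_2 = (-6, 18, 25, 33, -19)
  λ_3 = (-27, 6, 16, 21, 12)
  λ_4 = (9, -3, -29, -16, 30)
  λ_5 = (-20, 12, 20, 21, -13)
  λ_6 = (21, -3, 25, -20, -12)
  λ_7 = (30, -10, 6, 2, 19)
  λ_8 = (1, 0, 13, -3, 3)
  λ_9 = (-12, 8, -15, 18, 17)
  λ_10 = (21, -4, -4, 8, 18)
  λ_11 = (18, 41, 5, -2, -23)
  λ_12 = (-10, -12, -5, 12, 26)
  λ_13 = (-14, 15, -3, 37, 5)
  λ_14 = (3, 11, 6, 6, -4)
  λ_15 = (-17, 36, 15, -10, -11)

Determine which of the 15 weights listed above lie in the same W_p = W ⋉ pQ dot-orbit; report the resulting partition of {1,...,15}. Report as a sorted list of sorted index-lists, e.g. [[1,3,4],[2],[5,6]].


Type A_5, rank 5, |W|=720; reorder rows/cols to standard.

W_29-reps of the 15 weights in Ā_29 (same 5-coord order as C):

  λ_1 → (4, 9, 4, 7, 3) · λ_2 → (0, 1, 14, 2, 4) · λ_3 → (1, 12, 3, 3, 6) · λ_4 → (0, 1, 14, 2, 4) · λ_5 → (1, 12, 3, 3, 6) · λ_6 → (10, 1, 7, 3, 2) · λ_7 → (2, 4, 2, 7, 3) · λ_8 → (0, 1, 14, 2, 4) · λ_9 → (9, 2, 8, 2, 2) · λ_10 → (10, 1, 7, 3, 2) · λ_11 → (10, 1, 7, 3, 2) · λ_12 → (4, 9, 4, 7, 3) · λ_13 → (4, 9, 4, 7, 3) · λ_14 → (4, 9, 4, 7, 3) · λ_15 → (9, 2, 8, 2, 2)

6 distinct reps among the 15 weights ⇒ 6 W_29-linkage classes:

[[1, 12, 13, 14], [2, 4, 8], [3, 5], [6, 10, 11], [7], [9, 15]]


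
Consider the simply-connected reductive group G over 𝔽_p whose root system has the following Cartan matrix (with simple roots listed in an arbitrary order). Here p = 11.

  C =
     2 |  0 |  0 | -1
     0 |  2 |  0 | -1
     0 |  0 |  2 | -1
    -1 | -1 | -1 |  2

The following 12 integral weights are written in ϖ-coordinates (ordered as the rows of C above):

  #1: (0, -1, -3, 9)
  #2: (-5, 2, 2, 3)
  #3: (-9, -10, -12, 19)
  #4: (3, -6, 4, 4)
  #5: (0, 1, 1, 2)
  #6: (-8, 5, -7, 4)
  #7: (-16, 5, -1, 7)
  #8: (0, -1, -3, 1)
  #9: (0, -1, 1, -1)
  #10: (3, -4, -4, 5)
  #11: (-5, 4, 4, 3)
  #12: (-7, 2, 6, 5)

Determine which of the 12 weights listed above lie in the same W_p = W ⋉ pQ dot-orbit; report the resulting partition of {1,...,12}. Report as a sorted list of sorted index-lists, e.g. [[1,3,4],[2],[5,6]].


Type D_4, rank 4, |W|=192; reorder rows/cols to standard.

W_11-reps of the 12 weights in Ā_11 (same 4-coord order as C):

  λ_1+ρ ↦ (1, 0, 2, 0)
  λ_2+ρ ↦ (4, 3, 3, 0)
  λ_3+ρ ↦ (1, 0, 2, 0)
  λ_4+ρ ↦ (1, 2, 2, 3)
  λ_5+ρ ↦ (1, 2, 2, 3)
  λ_6+ρ ↦ (1, 2, 2, 3)
  λ_7+ρ ↦ (4, 3, 3, 0)
  λ_8+ρ ↦ (1, 0, 2, 0)
  λ_9+ρ ↦ (1, 0, 2, 0)
  λ_10+ρ ↦ (4, 3, 3, 0)
  λ_11+ρ ↦ (1, 2, 2, 3)
  λ_12+ρ ↦ (1, 2, 2, 3)

Linkage partition of the 12 weights (3 classes, p=11):

[[1, 3, 8, 9], [2, 7, 10], [4, 5, 6, 11, 12]]


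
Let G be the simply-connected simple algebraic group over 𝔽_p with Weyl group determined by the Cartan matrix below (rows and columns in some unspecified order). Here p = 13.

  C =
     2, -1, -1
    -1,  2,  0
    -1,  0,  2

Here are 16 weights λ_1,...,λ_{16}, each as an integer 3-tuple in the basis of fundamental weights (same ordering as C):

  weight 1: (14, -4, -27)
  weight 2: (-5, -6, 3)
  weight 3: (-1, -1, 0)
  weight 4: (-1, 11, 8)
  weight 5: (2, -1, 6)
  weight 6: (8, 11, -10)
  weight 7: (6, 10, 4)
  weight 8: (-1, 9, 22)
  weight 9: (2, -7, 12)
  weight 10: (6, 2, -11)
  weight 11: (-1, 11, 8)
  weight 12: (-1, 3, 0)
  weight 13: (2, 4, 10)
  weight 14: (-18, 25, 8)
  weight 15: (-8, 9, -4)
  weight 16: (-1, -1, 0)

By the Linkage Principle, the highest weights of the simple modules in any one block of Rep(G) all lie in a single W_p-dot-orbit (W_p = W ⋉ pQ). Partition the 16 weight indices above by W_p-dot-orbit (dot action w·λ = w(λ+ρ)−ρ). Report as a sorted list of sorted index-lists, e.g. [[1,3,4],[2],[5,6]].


Cartan matrix: type A_3 (|W|=24); un-permuting the 3 rows.

W_13-reps of the 16 weights in Ā_13 (same 3-coord order as C):

  1: (0, 2, 1);  2: (0, 4, 5);  3: (0, 0, 1);  4: (0, 4, 1);  5: (3, 0, 7);  6: (0, 4, 1);  7: (2, 1, 5);  8: (3, 0, 7);  9: (3, 0, 7);  10: (3, 0, 7);  11: (0, 4, 1);  12: (0, 4, 1);  13: (2, 1, 5);  14: (0, 4, 5);  15: (3, 0, 7);  16: (0, 0, 1)

These 16 weights hit 6 W_13-dot-orbits; sizes (1, 2, 2, 4, 5, 2):

[[1], [2, 14], [3, 16], [4, 6, 11, 12], [5, 8, 9, 10, 15], [7, 13]]


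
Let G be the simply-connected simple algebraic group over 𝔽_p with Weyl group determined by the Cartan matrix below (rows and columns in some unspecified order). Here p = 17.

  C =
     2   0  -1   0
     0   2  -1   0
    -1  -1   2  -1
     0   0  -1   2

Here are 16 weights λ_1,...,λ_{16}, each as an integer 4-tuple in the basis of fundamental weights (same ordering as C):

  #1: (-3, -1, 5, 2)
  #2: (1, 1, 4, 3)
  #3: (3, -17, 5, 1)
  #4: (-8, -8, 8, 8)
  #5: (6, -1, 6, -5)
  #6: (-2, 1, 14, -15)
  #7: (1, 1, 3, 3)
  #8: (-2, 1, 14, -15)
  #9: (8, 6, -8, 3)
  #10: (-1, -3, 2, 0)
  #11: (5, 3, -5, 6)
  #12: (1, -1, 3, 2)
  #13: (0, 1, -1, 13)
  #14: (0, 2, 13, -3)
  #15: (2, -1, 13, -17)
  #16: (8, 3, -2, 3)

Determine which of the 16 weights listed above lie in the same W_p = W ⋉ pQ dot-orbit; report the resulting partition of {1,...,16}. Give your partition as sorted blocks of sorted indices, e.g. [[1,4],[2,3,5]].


C ↔ D_4 under row/col permutation; |W(D_4)| = 192.

λ_j+ρ reflected into Ā_17 (⟨·,θ^∨⟩≤17); 4-tuples as given:

  λ_1 → (2, 0, 4, 3)
  λ_2 → (2, 2, 4, 4)
  λ_3 → (2, 2, 4, 4)
  λ_4 → (2, 2, 4, 4)
  λ_5 → (7, 0, 3, 4)
  λ_6 → (1, 2, 0, 14)
  λ_7 → (2, 2, 4, 4)
  λ_8 → (1, 2, 0, 14)
  λ_9 → (2, 0, 4, 3)
  λ_10 → (0, 2, 1, 1)
  λ_11 → (2, 0, 4, 3)
  λ_12 → (2, 0, 4, 3)
  λ_13 → (1, 2, 0, 14)
  λ_14 → (0, 2, 1, 1)
  λ_15 → (1, 2, 0, 14)
  λ_16 → (8, 3, 1, 3)

Partition of {1..16} into 6 W_17-dot-orbits:

[[1, 9, 11, 12], [2, 3, 4, 7], [5], [6, 8, 13, 15], [10, 14], [16]]


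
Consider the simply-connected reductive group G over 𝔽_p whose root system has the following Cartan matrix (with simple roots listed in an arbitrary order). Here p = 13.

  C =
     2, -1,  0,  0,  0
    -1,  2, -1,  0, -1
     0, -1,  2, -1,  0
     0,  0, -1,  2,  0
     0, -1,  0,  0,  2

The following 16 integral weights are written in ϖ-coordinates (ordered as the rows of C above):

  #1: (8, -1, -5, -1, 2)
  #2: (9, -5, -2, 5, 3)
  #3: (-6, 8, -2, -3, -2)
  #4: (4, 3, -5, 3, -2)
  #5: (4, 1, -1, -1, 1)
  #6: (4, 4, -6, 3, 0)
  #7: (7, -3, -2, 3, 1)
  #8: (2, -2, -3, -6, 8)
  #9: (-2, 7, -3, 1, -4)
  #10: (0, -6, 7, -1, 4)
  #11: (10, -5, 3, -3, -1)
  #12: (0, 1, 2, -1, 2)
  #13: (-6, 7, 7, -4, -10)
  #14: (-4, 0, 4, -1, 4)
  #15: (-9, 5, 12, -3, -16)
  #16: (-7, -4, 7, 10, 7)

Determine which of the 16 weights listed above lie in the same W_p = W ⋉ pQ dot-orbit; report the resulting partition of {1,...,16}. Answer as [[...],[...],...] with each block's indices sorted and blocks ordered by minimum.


D_5 Cartan matrix, 5 simple roots permuted; ρ=(1,1,1,1,1).

λ_j+ρ reflected into Ā_13 (⟨·,θ^∨⟩≤13); 5-tuples as given:

  λ_1+ρ ↦ (4, 1, 3, 0, 0);  λ_2+ρ ↦ (5, 0, 2, 1, 1);  λ_3+ρ ↦ (5, 0, 2, 1, 1);  λ_4+ρ ↦ (4, 1, 3, 0, 0);  λ_5+ρ ↦ (5, 2, 0, 0, 2);  λ_6+ρ ↦ (5, 0, 2, 1, 1);  λ_7+ρ ↦ (5, 0, 2, 1, 1);  λ_8+ρ ↦ (5, 0, 2, 1, 1);  λ_9+ρ ↦ (1, 2, 2, 0, 3);  λ_10+ρ ↦ (4, 1, 3, 0, 0);  λ_11+ρ ↦ (5, 2, 0, 0, 2);  λ_12+ρ ↦ (1, 2, 2, 0, 3);  λ_13+ρ ↦ (1, 2, 2, 0, 3);  λ_14+ρ ↦ (1, 2, 2, 0, 3);  λ_15+ρ ↦ (5, 2, 0, 0, 2);  λ_16+ρ ↦ (1, 2, 2, 0, 3)

Partition of {1..16} into 4 W_13-dot-orbits:

[[1, 4, 10], [2, 3, 6, 7, 8], [5, 11, 15], [9, 12, 13, 14, 16]]


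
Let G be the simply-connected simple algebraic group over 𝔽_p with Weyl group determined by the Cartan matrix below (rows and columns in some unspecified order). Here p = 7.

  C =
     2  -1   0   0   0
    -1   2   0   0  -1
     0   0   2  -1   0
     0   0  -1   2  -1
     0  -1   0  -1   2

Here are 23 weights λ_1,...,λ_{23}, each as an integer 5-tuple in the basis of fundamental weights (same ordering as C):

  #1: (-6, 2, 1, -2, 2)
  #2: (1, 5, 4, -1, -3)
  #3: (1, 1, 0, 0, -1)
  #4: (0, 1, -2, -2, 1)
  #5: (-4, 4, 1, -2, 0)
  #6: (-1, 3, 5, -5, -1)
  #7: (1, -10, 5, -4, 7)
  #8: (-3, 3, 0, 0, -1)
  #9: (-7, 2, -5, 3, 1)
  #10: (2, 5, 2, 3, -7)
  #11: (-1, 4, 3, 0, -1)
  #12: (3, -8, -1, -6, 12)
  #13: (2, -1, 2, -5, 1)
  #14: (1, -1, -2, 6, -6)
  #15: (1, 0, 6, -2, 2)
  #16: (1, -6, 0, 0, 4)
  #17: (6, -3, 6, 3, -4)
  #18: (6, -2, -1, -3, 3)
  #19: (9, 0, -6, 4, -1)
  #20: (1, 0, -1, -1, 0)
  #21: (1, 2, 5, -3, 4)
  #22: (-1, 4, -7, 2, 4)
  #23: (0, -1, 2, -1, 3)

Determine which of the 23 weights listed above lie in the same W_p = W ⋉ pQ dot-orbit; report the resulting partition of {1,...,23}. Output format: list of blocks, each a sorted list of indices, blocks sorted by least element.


Cartan matrix: type A_5 (|W|=720); un-permuting the 5 rows.

Ā_7 reps of the 23 weights (A_5, coords as presented):

  [1] (3, 2, 1, 1, 0);  [2] (2, 2, 1, 1, 0);  [3] (2, 2, 1, 1, 0);  [4] (1, 2, 1, 1, 0);  [5] (3, 2, 1, 1, 0);  [6] (0, 0, 2, 0, 4);  [7] (1, 2, 1, 1, 0);  [8] (2, 2, 1, 1, 0);  [9] (1, 2, 1, 1, 0);  [10] (0, 0, 2, 0, 4);  [11] (3, 2, 1, 1, 0);  [12] (3, 1, 0, 1, 0);  [13] (1, 2, 1, 1, 0);  [14] (3, 2, 1, 1, 0);  [15] (1, 2, 1, 1, 0);  [16] (3, 2, 1, 1, 0);  [17] (3, 1, 0, 1, 0);  [18] (3, 1, 0, 1, 0);  [19] (2, 1, 0, 0, 1);  [20] (2, 1, 0, 0, 1);  [21] (2, 2, 1, 1, 0);  [22] (2, 1, 0, 0, 1);  [23] (0, 0, 2, 0, 4)

6 distinct reps among the 23 weights ⇒ 6 W_7-linkage classes:

[[1, 5, 11, 14, 16], [2, 3, 8, 21], [4, 7, 9, 13, 15], [6, 10, 23], [12, 17, 18], [19, 20, 22]]


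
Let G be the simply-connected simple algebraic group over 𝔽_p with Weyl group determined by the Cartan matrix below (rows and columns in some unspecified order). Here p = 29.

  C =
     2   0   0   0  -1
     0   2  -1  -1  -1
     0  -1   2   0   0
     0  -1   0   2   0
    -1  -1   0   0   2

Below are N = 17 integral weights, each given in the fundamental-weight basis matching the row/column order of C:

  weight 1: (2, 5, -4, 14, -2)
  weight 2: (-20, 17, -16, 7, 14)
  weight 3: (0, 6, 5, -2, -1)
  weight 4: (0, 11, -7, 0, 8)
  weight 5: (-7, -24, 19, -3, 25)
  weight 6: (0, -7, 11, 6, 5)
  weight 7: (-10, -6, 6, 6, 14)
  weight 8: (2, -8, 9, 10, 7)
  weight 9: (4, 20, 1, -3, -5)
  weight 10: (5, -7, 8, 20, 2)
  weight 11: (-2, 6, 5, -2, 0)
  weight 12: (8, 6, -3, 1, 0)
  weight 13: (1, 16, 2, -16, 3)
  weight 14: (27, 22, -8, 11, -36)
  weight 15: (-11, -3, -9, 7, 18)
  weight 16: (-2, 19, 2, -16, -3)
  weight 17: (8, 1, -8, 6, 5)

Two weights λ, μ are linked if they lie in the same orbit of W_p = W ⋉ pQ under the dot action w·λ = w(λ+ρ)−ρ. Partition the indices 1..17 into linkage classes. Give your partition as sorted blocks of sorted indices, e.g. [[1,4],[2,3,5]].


Dynkin diagram of C (from the 8 off-diagonal −1 entries): D_5.

Alcove-folded reps (p=29, 17 weights, presented ϖ-order):

  λ_1 → (2, 2, 3, 15, 1)
  λ_2 → (3, 7, 3, 4, 1)
  λ_3 → (1, 6, 6, 1, 0)
  λ_4 → (1, 6, 6, 1, 0)
  λ_5 → (2, 2, 3, 15, 1)
  λ_6 → (1, 6, 6, 1, 0)
  λ_7 → (9, 5, 2, 2, 1)
  λ_8 → (3, 7, 3, 4, 1)
  λ_9 → (9, 5, 2, 2, 1)
  λ_10 → (2, 2, 3, 15, 1)
  λ_11 → (1, 6, 6, 1, 0)
  λ_12 → (9, 5, 2, 2, 1)
  λ_13 → (2, 2, 3, 15, 1)
  λ_14 → (1, 6, 6, 1, 0)
  λ_15 → (9, 5, 2, 2, 1)
  λ_16 → (2, 2, 3, 15, 1)
  λ_17 → (9, 5, 2, 2, 1)

4 distinct reps among the 17 weights ⇒ 4 W_29-linkage classes:

[[1, 5, 10, 13, 16], [2, 8], [3, 4, 6, 11, 14], [7, 9, 12, 15, 17]]


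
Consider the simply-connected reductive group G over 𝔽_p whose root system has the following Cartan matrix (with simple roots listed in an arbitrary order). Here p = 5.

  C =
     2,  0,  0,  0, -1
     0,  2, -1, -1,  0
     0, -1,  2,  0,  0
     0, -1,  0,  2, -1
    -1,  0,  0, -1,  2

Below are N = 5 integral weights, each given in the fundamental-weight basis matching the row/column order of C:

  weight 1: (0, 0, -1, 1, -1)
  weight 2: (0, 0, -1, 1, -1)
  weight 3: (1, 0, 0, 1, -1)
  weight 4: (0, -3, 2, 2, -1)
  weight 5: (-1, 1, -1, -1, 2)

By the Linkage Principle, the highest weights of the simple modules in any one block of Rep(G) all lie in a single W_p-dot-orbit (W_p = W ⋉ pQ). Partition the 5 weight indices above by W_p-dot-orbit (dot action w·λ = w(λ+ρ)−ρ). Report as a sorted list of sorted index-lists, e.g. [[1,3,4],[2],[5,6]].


Dynkin diagram of C (from the 8 off-diagonal −1 entries): A_5.

W_5-reps of the 5 weights in Ā_5 (same 5-coord order as C):

    λ_1+ρ ↦ (1, 1, 0, 2, 0)
    λ_2+ρ ↦ (1, 1, 0, 2, 0)
    λ_3+ρ ↦ (1, 1, 0, 2, 0)
    λ_4+ρ ↦ (1, 2, 1, 1, 0)
    λ_5+ρ ↦ (0, 2, 0, 0, 3)

The 5 indices split into 3 linkage classes (same alcove rep ⇔ same W_5-dot-orbit):

[[1, 2, 3], [4], [5]]


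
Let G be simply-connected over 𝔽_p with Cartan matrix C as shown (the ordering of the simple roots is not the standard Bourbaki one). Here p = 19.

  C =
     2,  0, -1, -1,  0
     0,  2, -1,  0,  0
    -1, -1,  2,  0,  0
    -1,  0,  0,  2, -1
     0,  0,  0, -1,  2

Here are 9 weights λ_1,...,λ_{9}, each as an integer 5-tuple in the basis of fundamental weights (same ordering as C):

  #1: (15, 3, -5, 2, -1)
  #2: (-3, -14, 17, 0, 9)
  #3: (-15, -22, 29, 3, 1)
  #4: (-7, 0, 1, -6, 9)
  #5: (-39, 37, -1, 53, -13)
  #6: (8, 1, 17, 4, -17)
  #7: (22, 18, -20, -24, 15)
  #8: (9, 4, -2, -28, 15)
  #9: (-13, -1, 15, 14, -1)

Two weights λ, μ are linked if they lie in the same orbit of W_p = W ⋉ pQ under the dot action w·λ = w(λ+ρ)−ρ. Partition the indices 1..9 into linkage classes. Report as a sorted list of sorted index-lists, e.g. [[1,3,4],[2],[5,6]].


Root system A_5: the 5×5 matrix C matches after relabeling.

Alcove-folded reps (p=19, 9 weights, presented ϖ-order):

  [1] (12, 0, 4, 3, 0)
  [2] (1, 5, 3, 1, 1)
  [3] (1, 5, 3, 1, 1)
  [4] (1, 5, 3, 1, 1)
  [5] (12, 0, 4, 3, 0)
  [6] (1, 5, 3, 1, 1)
  [7] (12, 0, 4, 3, 0)
  [8] (1, 5, 3, 1, 1)
  [9] (12, 0, 4, 3, 0)

Grouping the 9 weights by Ā_19-representative: 2 linkage classes.

[[1, 5, 7, 9], [2, 3, 4, 6, 8]]


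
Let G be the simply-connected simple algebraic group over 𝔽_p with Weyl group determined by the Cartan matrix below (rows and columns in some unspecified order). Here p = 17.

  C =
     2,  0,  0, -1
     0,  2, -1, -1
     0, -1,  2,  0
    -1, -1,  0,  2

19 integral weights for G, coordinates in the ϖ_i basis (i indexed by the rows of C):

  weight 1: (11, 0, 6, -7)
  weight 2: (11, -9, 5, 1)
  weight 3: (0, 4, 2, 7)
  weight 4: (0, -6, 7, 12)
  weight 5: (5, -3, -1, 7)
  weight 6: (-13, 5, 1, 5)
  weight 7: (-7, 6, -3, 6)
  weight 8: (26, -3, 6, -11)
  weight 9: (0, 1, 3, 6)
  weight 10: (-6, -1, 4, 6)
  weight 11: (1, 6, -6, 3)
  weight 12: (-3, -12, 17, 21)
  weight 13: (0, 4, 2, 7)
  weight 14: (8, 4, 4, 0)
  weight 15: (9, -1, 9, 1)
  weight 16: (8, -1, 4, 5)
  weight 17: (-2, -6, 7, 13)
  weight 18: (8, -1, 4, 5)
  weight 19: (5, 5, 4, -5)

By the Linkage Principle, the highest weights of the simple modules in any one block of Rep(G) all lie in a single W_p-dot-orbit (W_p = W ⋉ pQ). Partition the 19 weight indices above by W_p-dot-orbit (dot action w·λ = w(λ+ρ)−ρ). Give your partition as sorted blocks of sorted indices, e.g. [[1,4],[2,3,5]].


A_4 Cartan matrix, 4 simple roots permuted; ρ=(1,1,1,1).

W_17-reps of the 19 weights in Ā_17 (same 4-coord order as C):

    λ_1+ρ ↦ (6, 5, 2, 1)
    λ_2+ρ ↦ (6, 0, 2, 6)
    λ_3+ρ ↦ (1, 5, 3, 8)
    λ_4+ρ ↦ (1, 5, 3, 8)
    λ_5+ρ ↦ (6, 0, 2, 6)
    λ_6+ρ ↦ (6, 0, 2, 6)
    λ_7+ρ ↦ (6, 5, 2, 1)
    λ_8+ρ ↦ (5, 0, 5, 2)
    λ_9+ρ ↦ (1, 2, 4, 7)
    λ_10+ρ ↦ (5, 0, 5, 2)
    λ_11+ρ ↦ (2, 2, 5, 4)
    λ_12+ρ ↦ (6, 5, 2, 1)
    λ_13+ρ ↦ (1, 5, 3, 8)
    λ_14+ρ ↦ (6, 5, 2, 1)
    λ_15+ρ ↦ (5, 0, 5, 2)
    λ_16+ρ ↦ (6, 0, 2, 6)
    λ_17+ρ ↦ (1, 5, 3, 8)
    λ_18+ρ ↦ (6, 0, 2, 6)
    λ_19+ρ ↦ (2, 2, 5, 4)

Linkage partition of the 19 weights (6 classes, p=17):

[[1, 7, 12, 14], [2, 5, 6, 16, 18], [3, 4, 13, 17], [8, 10, 15], [9], [11, 19]]


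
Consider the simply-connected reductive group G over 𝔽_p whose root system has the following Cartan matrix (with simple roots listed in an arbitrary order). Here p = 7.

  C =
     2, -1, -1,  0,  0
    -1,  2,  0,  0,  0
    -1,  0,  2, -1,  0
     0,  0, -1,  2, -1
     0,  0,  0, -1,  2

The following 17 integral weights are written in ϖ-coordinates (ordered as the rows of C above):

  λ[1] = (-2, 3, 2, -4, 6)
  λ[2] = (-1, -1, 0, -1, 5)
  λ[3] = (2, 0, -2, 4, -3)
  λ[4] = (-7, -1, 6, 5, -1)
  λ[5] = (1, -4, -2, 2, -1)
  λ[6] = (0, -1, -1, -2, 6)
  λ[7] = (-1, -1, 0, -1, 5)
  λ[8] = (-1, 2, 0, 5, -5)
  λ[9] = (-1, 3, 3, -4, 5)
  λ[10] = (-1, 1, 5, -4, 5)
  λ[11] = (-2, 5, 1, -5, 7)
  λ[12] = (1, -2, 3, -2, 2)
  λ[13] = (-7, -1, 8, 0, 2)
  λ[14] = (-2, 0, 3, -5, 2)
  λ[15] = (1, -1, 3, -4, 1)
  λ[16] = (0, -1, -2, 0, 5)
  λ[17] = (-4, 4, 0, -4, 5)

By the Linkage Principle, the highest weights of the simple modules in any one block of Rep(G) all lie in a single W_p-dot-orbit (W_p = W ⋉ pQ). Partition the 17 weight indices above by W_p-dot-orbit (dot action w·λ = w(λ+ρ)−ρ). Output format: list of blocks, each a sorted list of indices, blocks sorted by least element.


Type A_5, rank 5, |W|=720; reorder rows/cols to standard.

Ā_7 reps of the 17 weights (A_5, coords as presented):

  1: (0, 0, 1, 2, 1)
  2: (0, 0, 1, 0, 6)
  3: (2, 0, 1, 2, 1)
  4: (0, 0, 1, 0, 6)
  5: (1, 1, 1, 1, 0)
  6: (0, 0, 1, 0, 6)
  7: (0, 0, 1, 0, 6)
  8: (0, 0, 1, 2, 1)
  9: (0, 0, 1, 2, 1)
  10: (2, 0, 1, 2, 1)
  11: (1, 1, 1, 1, 0)
  12: (1, 0, 3, 1, 1)
  13: (0, 0, 1, 2, 1)
  14: (0, 0, 1, 2, 1)
  15: (2, 0, 1, 2, 1)
  16: (0, 0, 1, 0, 6)
  17: (2, 0, 1, 2, 1)

The 17 indices split into 5 linkage classes (same alcove rep ⇔ same W_7-dot-orbit):

[[1, 8, 9, 13, 14], [2, 4, 6, 7, 16], [3, 10, 15, 17], [5, 11], [12]]


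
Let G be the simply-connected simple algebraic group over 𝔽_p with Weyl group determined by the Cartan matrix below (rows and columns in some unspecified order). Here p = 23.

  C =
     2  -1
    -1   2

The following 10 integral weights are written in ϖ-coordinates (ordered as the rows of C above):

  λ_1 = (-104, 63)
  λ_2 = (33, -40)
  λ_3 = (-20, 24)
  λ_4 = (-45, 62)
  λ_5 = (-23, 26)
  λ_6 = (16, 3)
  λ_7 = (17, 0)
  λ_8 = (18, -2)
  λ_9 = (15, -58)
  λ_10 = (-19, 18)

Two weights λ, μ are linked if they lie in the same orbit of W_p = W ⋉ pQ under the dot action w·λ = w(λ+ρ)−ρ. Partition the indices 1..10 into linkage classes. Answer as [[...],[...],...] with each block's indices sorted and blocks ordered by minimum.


A_2 Cartan matrix, 2 simple roots permuted; ρ=(1,1).

Folding the 10 weights λ_j+ρ into Ā_23 (reps in the given 2-coord order):

    1: (11, 7)
    2: (11, 7)
    3: (17, 4)
    4: (17, 4)
    5: (18, 1)
    6: (17, 4)
    7: (18, 1)
    8: (18, 1)
    9: (11, 7)
    10: (18, 1)

These 10 weights hit 3 W_23-dot-orbits; sizes (3, 3, 4):

[[1, 2, 9], [3, 4, 6], [5, 7, 8, 10]]


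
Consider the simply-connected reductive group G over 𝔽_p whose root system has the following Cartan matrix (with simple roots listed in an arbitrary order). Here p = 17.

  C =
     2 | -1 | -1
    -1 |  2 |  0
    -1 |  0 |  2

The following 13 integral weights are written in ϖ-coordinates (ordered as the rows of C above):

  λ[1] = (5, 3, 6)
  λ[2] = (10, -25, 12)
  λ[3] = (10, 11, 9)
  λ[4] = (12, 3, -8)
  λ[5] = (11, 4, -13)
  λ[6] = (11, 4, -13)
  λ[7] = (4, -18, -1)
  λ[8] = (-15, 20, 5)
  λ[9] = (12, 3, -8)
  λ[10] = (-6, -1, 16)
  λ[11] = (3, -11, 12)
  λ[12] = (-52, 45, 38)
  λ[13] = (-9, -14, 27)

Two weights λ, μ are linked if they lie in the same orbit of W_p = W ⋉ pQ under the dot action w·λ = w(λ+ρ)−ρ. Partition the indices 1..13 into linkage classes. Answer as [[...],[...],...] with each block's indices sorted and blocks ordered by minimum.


Root system A_3: the 3×3 matrix C matches after relabeling.

Each λ_j+ρ reduced to Ā_17; 3-tuples below use C's row order:

  λ_1+ρ ↦ (6, 4, 7)
  λ_2+ρ ↦ (6, 4, 7)
  λ_3+ρ ↦ (1, 4, 6)
  λ_4+ρ ↦ (6, 4, 7)
  λ_5+ρ ↦ (0, 5, 12)
  λ_6+ρ ↦ (0, 5, 12)
  λ_7+ρ ↦ (0, 5, 12)
  λ_8+ρ ↦ (6, 3, 4)
  λ_9+ρ ↦ (6, 4, 7)
  λ_10+ρ ↦ (0, 5, 12)
  λ_11+ρ ↦ (6, 4, 7)
  λ_12+ρ ↦ (0, 5, 12)
  λ_13+ρ ↦ (6, 3, 4)

These 13 weights hit 4 W_17-dot-orbits; sizes (5, 1, 5, 2):

[[1, 2, 4, 9, 11], [3], [5, 6, 7, 10, 12], [8, 13]]


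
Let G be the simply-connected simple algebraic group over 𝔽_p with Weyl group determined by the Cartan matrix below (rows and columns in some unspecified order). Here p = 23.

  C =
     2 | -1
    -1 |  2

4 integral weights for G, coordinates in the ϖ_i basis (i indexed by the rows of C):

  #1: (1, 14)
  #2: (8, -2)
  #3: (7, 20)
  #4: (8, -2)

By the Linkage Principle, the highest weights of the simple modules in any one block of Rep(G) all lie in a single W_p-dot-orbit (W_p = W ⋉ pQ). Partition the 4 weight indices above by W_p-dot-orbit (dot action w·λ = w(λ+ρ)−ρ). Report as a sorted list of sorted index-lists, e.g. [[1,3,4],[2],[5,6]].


A_2 Cartan matrix, 2 simple roots permuted; ρ=(1,1).

Alcove-folded reps (p=23, 4 weights, presented ϖ-order):

  λ_1+ρ ↦ (2, 15) · λ_2+ρ ↦ (8, 1) · λ_3+ρ ↦ (2, 15) · λ_4+ρ ↦ (8, 1)

Linkage partition of the 4 weights (2 classes, p=23):

[[1, 3], [2, 4]]


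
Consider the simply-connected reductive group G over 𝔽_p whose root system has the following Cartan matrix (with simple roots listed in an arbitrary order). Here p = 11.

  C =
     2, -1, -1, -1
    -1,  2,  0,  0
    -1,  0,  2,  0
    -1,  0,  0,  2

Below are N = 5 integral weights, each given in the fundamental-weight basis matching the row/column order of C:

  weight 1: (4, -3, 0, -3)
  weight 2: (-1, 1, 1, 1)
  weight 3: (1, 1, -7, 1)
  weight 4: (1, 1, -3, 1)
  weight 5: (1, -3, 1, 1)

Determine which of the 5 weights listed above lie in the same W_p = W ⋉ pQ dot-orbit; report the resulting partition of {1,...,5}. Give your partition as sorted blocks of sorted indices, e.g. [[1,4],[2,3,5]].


Root system D_4: the 4×4 matrix C matches after relabeling.

λ_j+ρ reflected into Ā_11 (⟨·,θ^∨⟩≤11); 4-tuples as given:

  [1] (1, 2, 1, 2);  [2] (0, 2, 2, 2);  [3] (0, 2, 2, 2);  [4] (0, 2, 2, 2);  [5] (0, 2, 2, 2)

These 5 weights hit 2 W_11-dot-orbits; sizes (1, 4):

[[1], [2, 3, 4, 5]]


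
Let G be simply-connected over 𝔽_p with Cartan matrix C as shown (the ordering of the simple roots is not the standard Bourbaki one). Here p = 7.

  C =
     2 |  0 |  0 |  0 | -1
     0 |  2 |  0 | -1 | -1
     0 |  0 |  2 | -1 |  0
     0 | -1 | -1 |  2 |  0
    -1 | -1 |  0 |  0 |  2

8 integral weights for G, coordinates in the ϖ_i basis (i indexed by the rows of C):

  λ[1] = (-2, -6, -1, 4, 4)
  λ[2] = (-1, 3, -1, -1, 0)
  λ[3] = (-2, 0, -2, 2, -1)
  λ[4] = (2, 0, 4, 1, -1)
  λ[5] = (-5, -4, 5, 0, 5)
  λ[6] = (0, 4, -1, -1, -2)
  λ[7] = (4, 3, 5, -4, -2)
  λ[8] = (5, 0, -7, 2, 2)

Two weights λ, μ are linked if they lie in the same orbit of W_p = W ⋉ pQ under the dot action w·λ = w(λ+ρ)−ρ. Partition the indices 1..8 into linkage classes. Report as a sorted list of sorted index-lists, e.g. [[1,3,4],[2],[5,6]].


A_5 Cartan matrix, 5 simple roots permuted; ρ=(1,1,1,1,1).

Folding the 8 weights λ_j+ρ into Ā_7 (reps in the given 5-coord order):

  [1] (0, 4, 0, 0, 1) · [2] (0, 4, 0, 0, 1) · [3] (0, 0, 1, 2, 1) · [4] (0, 0, 1, 2, 1) · [5] (0, 0, 1, 2, 1) · [6] (0, 4, 0, 0, 1) · [7] (0, 0, 1, 2, 1) · [8] (0, 0, 1, 2, 1)

Grouping the 8 weights by Ā_7-representative: 2 linkage classes.

[[1, 2, 6], [3, 4, 5, 7, 8]]


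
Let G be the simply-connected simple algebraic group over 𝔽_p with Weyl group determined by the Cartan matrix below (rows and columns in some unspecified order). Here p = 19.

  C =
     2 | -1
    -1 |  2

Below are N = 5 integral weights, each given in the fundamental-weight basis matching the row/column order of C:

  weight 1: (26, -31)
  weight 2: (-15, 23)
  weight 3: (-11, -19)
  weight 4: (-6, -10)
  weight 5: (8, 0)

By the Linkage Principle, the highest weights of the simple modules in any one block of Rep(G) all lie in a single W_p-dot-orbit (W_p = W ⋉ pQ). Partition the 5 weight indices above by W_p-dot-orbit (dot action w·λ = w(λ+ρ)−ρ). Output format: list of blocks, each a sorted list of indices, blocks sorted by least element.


Cartan matrix: type A_2 (|W|=6); un-permuting the 2 rows.

Each λ_j+ρ reduced to Ā_19; 2-tuples below use C's row order:

  λ_1+ρ ↦ (8, 8) · λ_2+ρ ↦ (9, 5) · λ_3+ρ ↦ (9, 1) · λ_4+ρ ↦ (9, 5) · λ_5+ρ ↦ (9, 1)

Partition of {1..5} into 3 W_19-dot-orbits:

[[1], [2, 4], [3, 5]]


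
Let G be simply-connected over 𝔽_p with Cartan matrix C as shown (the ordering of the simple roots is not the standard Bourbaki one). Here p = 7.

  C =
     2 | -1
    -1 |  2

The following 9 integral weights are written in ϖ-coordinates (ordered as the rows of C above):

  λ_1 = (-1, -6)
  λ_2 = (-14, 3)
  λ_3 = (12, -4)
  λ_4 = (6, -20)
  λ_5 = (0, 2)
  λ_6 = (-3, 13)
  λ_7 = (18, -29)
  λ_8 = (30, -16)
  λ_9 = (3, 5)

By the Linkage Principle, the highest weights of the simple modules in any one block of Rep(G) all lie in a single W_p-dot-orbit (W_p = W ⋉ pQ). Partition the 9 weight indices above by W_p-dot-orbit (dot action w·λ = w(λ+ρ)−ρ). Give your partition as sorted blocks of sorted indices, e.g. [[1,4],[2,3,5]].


Dynkin diagram of C (from the 2 off-diagonal −1 entries): A_2.

Folding the 9 weights λ_j+ρ into Ā_7 (reps in the given 2-coord order):

  λ_1+ρ ↦ (5, 0) · λ_2+ρ ↦ (2, 1) · λ_3+ρ ↦ (1, 3) · λ_4+ρ ↦ (5, 0) · λ_5+ρ ↦ (1, 3) · λ_6+ρ ↦ (5, 0) · λ_7+ρ ↦ (5, 0) · λ_8+ρ ↦ (2, 1) · λ_9+ρ ↦ (1, 3)

These 9 weights hit 3 W_7-dot-orbits; sizes (4, 2, 3):

[[1, 4, 6, 7], [2, 8], [3, 5, 9]]


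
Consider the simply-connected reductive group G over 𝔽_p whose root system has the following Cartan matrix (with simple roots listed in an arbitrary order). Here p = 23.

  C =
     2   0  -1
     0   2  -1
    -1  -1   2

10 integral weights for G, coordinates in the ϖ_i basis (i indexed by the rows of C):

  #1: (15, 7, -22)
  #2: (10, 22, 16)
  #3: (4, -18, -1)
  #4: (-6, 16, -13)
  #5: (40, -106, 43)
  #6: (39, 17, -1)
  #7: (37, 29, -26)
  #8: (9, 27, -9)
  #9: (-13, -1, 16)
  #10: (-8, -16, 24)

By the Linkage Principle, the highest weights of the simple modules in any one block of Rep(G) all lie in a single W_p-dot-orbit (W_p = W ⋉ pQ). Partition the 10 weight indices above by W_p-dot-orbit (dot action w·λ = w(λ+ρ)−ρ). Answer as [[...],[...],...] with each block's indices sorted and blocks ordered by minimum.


Type A_3, rank 3, |W|=24; reorder rows/cols to standard.

Each λ_j+ρ reduced to Ā_23; 3-tuples below use C's row order:

    [1] (5, 13, 3)
    [2] (12, 0, 5)
    [3] (12, 0, 5)
    [4] (12, 0, 5)
    [5] (5, 13, 3)
    [6] (12, 0, 5)
    [7] (5, 13, 3)
    [8] (5, 13, 3)
    [9] (12, 0, 5)
    [10] (5, 13, 3)

The 10 indices split into 2 linkage classes (same alcove rep ⇔ same W_23-dot-orbit):

[[1, 5, 7, 8, 10], [2, 3, 4, 6, 9]]


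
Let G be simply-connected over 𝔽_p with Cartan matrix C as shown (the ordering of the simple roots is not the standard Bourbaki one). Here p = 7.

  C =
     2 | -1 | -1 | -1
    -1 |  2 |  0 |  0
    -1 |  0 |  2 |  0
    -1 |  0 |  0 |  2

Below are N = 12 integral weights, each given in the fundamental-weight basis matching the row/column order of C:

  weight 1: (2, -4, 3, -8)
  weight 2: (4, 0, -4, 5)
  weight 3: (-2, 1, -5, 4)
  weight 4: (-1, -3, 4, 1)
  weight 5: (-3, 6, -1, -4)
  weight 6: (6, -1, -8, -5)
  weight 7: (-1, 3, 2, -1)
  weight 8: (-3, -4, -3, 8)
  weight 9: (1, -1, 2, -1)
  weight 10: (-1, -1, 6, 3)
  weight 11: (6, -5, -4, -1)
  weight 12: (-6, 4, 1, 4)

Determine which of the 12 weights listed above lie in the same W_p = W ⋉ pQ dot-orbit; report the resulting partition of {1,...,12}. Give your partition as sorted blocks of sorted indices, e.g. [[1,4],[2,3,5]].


C ↔ D_4 under row/col permutation; |W(D_4)| = 192.

Folding the 12 weights λ_j+ρ into Ā_7 (reps in the given 4-coord order):

  [1] (0, 4, 3, 0) · [2] (1, 3, 1, 0) · [3] (1, 3, 1, 0) · [4] (2, 0, 3, 0) · [5] (2, 0, 3, 0) · [6] (0, 4, 3, 0) · [7] (0, 4, 3, 0) · [8] (0, 2, 3, 0) · [9] (2, 0, 3, 0) · [10] (0, 4, 3, 0) · [11] (0, 4, 3, 0) · [12] (2, 0, 3, 0)

Linkage partition of the 12 weights (4 classes, p=7):

[[1, 6, 7, 10, 11], [2, 3], [4, 5, 9, 12], [8]]


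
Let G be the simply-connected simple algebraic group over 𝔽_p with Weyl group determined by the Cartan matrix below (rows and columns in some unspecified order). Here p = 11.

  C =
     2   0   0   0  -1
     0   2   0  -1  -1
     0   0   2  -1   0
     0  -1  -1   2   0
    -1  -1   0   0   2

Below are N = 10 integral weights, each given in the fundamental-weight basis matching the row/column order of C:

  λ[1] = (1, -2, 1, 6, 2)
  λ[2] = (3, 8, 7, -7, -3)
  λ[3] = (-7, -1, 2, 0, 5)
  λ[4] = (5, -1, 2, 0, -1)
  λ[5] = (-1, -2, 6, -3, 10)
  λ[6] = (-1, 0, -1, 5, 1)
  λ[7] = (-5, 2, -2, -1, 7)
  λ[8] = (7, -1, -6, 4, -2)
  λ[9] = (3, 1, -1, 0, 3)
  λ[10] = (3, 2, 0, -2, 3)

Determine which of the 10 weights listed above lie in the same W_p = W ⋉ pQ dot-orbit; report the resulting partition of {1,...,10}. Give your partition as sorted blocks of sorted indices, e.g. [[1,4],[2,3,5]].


Cartan matrix: type A_5 (|W|=720); un-permuting the 5 rows.

Ā_11 reps of the 10 weights (A_5, coords as presented):

  λ_1 → (0, 1, 0, 6, 2);  λ_2 → (0, 1, 0, 6, 2);  λ_3 → (6, 0, 3, 1, 0);  λ_4 → (6, 0, 3, 1, 0);  λ_5 → (4, 2, 0, 1, 4);  λ_6 → (0, 1, 0, 6, 2);  λ_7 → (4, 2, 0, 1, 4);  λ_8 → (6, 0, 3, 1, 0);  λ_9 → (4, 2, 0, 1, 4);  λ_10 → (4, 2, 0, 1, 4)

The 10 indices split into 3 linkage classes (same alcove rep ⇔ same W_11-dot-orbit):

[[1, 2, 6], [3, 4, 8], [5, 7, 9, 10]]


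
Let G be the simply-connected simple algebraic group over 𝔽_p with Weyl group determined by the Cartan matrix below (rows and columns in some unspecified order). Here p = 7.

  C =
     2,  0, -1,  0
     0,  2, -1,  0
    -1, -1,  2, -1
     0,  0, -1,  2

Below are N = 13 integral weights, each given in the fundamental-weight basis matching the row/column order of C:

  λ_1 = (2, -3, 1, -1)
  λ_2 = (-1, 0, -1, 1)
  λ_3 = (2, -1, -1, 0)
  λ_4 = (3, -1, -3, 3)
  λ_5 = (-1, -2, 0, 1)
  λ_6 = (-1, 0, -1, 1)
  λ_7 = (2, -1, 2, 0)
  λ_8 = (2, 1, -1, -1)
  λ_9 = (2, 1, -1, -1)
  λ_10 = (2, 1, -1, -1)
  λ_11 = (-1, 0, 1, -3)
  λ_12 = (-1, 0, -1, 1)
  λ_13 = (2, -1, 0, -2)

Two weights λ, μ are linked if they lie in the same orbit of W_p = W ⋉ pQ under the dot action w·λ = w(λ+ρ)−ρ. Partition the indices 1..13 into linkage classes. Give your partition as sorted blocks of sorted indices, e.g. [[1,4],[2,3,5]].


Type D_4, rank 4, |W|=192; reorder rows/cols to standard.

Alcove-folded reps (p=7, 13 weights, presented ϖ-order):

  1: (3, 2, 0, 0) · 2: (0, 1, 0, 2) · 3: (3, 0, 0, 1) · 4: (2, 2, 0, 2) · 5: (0, 1, 0, 2) · 6: (0, 1, 0, 2) · 7: (3, 0, 0, 1) · 8: (3, 2, 0, 0) · 9: (3, 2, 0, 0) · 10: (3, 2, 0, 0) · 11: (0, 1, 0, 2) · 12: (0, 1, 0, 2) · 13: (3, 0, 0, 1)

4 distinct reps among the 13 weights ⇒ 4 W_7-linkage classes:

[[1, 8, 9, 10], [2, 5, 6, 11, 12], [3, 7, 13], [4]]


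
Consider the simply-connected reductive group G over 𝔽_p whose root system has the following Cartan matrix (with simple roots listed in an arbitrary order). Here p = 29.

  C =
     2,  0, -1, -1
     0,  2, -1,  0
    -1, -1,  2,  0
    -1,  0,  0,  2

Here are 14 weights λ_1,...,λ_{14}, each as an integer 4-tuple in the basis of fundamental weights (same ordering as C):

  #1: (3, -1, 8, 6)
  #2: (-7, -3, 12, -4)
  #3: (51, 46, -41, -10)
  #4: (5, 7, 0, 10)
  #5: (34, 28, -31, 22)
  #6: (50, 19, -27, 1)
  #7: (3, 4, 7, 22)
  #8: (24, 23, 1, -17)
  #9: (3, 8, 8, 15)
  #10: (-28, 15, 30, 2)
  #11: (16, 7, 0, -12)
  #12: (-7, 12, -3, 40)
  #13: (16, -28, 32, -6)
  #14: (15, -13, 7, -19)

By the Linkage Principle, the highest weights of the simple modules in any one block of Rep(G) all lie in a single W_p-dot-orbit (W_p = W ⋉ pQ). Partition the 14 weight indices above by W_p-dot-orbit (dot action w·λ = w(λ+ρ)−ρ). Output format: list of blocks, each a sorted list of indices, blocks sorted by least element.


A_4 Cartan matrix, 4 simple roots permuted; ρ=(1,1,1,1).

λ_j+ρ reflected into Ā_29 (⟨·,θ^∨⟩≤29); 4-tuples as given:

    [1] (4, 0, 9, 7)
    [2] (3, 2, 2, 6)
    [3] (6, 8, 1, 11)
    [4] (6, 8, 1, 11)
    [5] (1, 23, 0, 0)
    [6] (3, 2, 2, 6)
    [7] (4, 6, 2, 12)
    [8] (3, 2, 2, 6)
    [9] (4, 0, 9, 7)
    [10] (3, 2, 2, 6)
    [11] (6, 8, 1, 11)
    [12] (4, 6, 2, 12)
    [13] (4, 6, 2, 12)
    [14] (4, 6, 2, 12)

These 14 weights hit 5 W_29-dot-orbits; sizes (2, 4, 3, 1, 4):

[[1, 9], [2, 6, 8, 10], [3, 4, 11], [5], [7, 12, 13, 14]]


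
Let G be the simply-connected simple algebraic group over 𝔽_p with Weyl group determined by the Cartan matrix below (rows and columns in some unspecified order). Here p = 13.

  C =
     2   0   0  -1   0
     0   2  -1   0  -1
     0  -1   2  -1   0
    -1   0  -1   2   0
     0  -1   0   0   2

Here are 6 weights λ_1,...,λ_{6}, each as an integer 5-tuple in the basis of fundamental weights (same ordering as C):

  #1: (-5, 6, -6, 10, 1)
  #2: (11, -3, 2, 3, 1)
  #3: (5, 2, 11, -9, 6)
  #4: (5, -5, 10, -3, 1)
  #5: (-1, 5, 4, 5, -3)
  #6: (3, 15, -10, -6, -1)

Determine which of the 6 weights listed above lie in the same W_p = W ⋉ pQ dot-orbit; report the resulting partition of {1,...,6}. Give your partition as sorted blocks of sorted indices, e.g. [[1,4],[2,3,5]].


C ↔ A_5 under row/col permutation; |W(A_5)| = 720.

Each λ_j+ρ reduced to Ā_13; 5-tuples below use C's row order:

  1: (2, 2, 5, 2, 0);  2: (6, 1, 3, 1, 2);  3: (6, 1, 3, 1, 2);  4: (2, 2, 5, 2, 0);  5: (2, 2, 5, 2, 0);  6: (6, 1, 3, 1, 2)

Linkage partition of the 6 weights (2 classes, p=13):

[[1, 4, 5], [2, 3, 6]]


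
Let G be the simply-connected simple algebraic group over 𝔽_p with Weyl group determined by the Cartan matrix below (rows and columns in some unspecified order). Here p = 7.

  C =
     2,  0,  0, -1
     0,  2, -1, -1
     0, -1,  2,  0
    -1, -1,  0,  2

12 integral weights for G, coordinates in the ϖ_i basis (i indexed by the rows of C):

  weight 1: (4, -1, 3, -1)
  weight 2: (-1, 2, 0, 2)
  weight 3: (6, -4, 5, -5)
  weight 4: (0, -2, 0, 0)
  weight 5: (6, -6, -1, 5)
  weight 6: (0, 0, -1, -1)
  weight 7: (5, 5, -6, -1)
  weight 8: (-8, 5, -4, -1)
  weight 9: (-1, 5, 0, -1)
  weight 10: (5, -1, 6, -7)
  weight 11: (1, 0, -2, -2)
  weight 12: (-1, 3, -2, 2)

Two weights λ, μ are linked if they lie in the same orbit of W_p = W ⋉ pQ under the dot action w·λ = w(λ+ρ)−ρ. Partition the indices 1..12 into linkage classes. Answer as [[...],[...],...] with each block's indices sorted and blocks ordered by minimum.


Root system A_4: the 4×4 matrix C matches after relabeling.

λ_j+ρ reflected into Ā_7 (⟨·,θ^∨⟩≤7); 4-tuples as given:

  λ_1+ρ ↦ (3, 0, 2, 0) · λ_2+ρ ↦ (0, 3, 1, 3) · λ_3+ρ ↦ (0, 3, 1, 3) · λ_4+ρ ↦ (1, 1, 0, 0) · λ_5+ρ ↦ (1, 1, 0, 0) · λ_6+ρ ↦ (1, 1, 0, 0) · λ_7+ρ ↦ (1, 1, 0, 0) · λ_8+ρ ↦ (0, 3, 1, 3) · λ_9+ρ ↦ (0, 6, 1, 0) · λ_10+ρ ↦ (0, 6, 1, 0) · λ_11+ρ ↦ (1, 1, 0, 0) · λ_12+ρ ↦ (0, 3, 1, 3)

Grouping the 12 weights by Ā_7-representative: 4 linkage classes.

[[1], [2, 3, 8, 12], [4, 5, 6, 7, 11], [9, 10]]


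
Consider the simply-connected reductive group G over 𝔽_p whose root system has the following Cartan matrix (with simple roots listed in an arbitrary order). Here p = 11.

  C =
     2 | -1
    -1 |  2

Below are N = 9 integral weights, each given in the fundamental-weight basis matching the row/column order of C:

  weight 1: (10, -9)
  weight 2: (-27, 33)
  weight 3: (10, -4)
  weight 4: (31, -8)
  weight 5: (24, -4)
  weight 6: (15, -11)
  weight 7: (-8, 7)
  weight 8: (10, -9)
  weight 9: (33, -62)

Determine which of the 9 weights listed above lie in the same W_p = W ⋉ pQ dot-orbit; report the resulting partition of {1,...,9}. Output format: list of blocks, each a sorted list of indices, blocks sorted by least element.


C ↔ A_2 under row/col permutation; |W(A_2)| = 6.

λ_j+ρ reflected into Ā_11 (⟨·,θ^∨⟩≤11); 2-tuples as given:

  λ_1 → (3, 8)
  λ_2 → (7, 1)
  λ_3 → (8, 3)
  λ_4 → (7, 1)
  λ_5 → (3, 8)
  λ_6 → (1, 5)
  λ_7 → (7, 1)
  λ_8 → (3, 8)
  λ_9 → (1, 5)

These 9 weights hit 4 W_11-dot-orbits; sizes (3, 3, 1, 2):

[[1, 5, 8], [2, 4, 7], [3], [6, 9]]


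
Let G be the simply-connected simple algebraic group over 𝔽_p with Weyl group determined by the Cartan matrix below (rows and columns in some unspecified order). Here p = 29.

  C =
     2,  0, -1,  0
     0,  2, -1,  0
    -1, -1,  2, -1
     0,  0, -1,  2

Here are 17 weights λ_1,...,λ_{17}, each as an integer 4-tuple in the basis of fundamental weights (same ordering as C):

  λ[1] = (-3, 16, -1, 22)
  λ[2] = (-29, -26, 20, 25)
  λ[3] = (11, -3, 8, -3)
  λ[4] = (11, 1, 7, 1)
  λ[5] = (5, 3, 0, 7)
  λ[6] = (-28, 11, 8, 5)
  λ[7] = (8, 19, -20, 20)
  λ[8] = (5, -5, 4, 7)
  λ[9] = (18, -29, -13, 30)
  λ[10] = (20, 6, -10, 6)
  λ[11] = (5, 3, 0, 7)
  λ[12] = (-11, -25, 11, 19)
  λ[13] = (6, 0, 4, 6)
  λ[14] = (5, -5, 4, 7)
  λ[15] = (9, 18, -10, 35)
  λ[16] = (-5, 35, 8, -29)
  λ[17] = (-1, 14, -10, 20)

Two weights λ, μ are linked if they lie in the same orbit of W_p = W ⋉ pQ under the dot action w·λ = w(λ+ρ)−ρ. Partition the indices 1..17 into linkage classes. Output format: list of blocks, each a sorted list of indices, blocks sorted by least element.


Type D_4, rank 4, |W|=192; reorder rows/cols to standard.

W_29-reps of the 17 weights in Ā_29 (same 4-coord order as C):

  λ_1+ρ ↦ (9, 6, 0, 12);  λ_2+ρ ↦ (1, 4, 3, 3);  λ_3+ρ ↦ (12, 2, 5, 2);  λ_4+ρ ↦ (12, 2, 5, 2);  λ_5+ρ ↦ (6, 4, 1, 8);  λ_6+ρ ↦ (9, 6, 0, 12);  λ_7+ρ ↦ (10, 1, 7, 2);  λ_8+ρ ↦ (6, 4, 1, 8);  λ_9+ρ ↦ (10, 1, 7, 2);  λ_10+ρ ↦ (12, 2, 5, 2);  λ_11+ρ ↦ (6, 4, 1, 8);  λ_12+ρ ↦ (12, 2, 5, 2);  λ_13+ρ ↦ (7, 1, 5, 7);  λ_14+ρ ↦ (6, 4, 1, 8);  λ_15+ρ ↦ (10, 1, 7, 2);  λ_16+ρ ↦ (7, 1, 5, 7);  λ_17+ρ ↦ (9, 6, 0, 12)

These 17 weights hit 6 W_29-dot-orbits; sizes (3, 1, 4, 4, 3, 2):

[[1, 6, 17], [2], [3, 4, 10, 12], [5, 8, 11, 14], [7, 9, 15], [13, 16]]
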